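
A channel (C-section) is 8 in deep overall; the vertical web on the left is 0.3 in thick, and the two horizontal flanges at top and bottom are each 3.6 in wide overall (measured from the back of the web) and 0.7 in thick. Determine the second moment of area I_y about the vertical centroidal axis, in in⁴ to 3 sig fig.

Break the section into simple shapes (no overlaps), measuring from the bottom-left corner of the bounding box.
Web: 0.3 × 8, A = 2.4 in², x = 0.15 in, Ī = 0.018 in⁴.
Top flange (beyond web): 3.3 × 0.7, A = 2.31 in², x = 1.95 in, Ī = 2.0963 in⁴.
Bottom flange (beyond web): 3.3 × 0.7, A = 2.31 in², x = 1.95 in, Ī = 2.0963 in⁴.
Centroid: x̄ = ΣA·x / ΣA = 1.3346 in.
Transfer each piece to the vertical centroidal axis using Ī + A·d² with d = x − 1.3346:
  web: d = -1.1846 in → contributes +3.386 in⁴
  top flange (beyond web): d = 0.61538 in → contributes +2.9711 in⁴
  bottom flange (beyond web): d = 0.61538 in → contributes +2.9711 in⁴
Total I = 9.3282 in⁴.

I_y ≈ 9.33 in⁴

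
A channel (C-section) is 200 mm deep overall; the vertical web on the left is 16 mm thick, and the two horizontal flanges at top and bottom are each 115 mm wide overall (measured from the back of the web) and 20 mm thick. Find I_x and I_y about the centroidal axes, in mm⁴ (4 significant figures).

I_x ≈ 4.287 × 10⁷ mm⁴, I_y ≈ 9.154 × 10⁶ mm⁴

Split into non-overlapping primitives; take the origin at the lower-left of the bounding box.
Web: 16 × 200, A = 3 200 mm², y = 100 mm, Ī = 10 666 667 mm⁴.
Top flange (beyond web): 99 × 20, A = 1 980 mm², y = 190 mm, Ī = 66 000 mm⁴.
Bottom flange (beyond web): 99 × 20, A = 1 980 mm², y = 10 mm, Ī = 66 000 mm⁴.
By symmetry the centroid is at mid-height, ȳ = 100 mm.
Transfer each piece to the centroidal x-axis using Ī + A·d² with d = y − 100:
  web: d = 0 mm → contributes +10 666 667 mm⁴
  top flange (beyond web): d = 90 mm → contributes +16 104 000 mm⁴
  bottom flange (beyond web): d = -90 mm → contributes +16 104 000 mm⁴
Total I = 42 874 667 mm⁴.
For the y-axis: x̄ = 39.8017 mm.
Repeating about the centroidal y-axis gives I_y = 9 154 105 mm⁴.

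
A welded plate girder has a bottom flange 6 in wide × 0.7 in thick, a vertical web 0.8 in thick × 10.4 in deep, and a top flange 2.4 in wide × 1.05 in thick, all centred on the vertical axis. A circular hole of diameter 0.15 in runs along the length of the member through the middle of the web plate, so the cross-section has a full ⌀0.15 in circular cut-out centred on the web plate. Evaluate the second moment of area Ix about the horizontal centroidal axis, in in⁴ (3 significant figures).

Ix ≈ 282 in⁴

Break the section into simple shapes (no overlaps), measuring from the bottom-left corner of the bounding box.
Bottom plate: 6 × 0.7, A = 4.2 in², y = 0.35 in, Ī = 0.1715 in⁴.
Web plate: 0.8 × 10.4, A = 8.32 in², y = 5.9 in, Ī = 74.991 in⁴.
Top plate: 2.4 × 1.05, A = 2.52 in², y = 11.625 in, Ī = 0.23153 in⁴.
Hole (subtracted): ⌀0.15, A = 0.017671 in², y = 5.9 in, Ī = 0.00002485 in⁴.
Centroid: ȳ = ΣA·y / ΣA = 5.3087 in.
Transfer each piece to the horizontal centroidal axis using Ī + A·d² with d = y − 5.3087:
  bottom plate: d = -4.9587 in → contributes +103.44 in⁴
  web plate: d = 0.59132 in → contributes +77.9 in⁴
  top plate: d = 6.3163 in → contributes +100.77 in⁴
  hole: d = 0.59132 in → contributes −0.0062038 in⁴
Total I = 282.11 in⁴.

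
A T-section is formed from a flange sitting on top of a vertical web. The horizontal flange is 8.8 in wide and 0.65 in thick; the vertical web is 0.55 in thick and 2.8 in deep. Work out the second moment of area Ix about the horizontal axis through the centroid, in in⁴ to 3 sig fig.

Break the section into simple shapes (no overlaps), measuring from the bottom-left corner of the bounding box.
Flange: 8.8 × 0.65, A = 5.72 in², y = 3.125 in, Ī = 0.20139 in⁴.
Web: 0.55 × 2.8, A = 1.54 in², y = 1.4 in, Ī = 1.0061 in⁴.
Centroid: ȳ = ΣA·y / ΣA = 2.7591 in.
Transfer each piece to the horizontal axis through the centroid using Ī + A·d² with d = y − 2.7591:
  flange: d = 0.36591 in → contributes +0.96724 in⁴
  web: d = -1.3591 in → contributes +3.8507 in⁴
Total I = 4.818 in⁴.

Ix ≈ 4.82 in⁴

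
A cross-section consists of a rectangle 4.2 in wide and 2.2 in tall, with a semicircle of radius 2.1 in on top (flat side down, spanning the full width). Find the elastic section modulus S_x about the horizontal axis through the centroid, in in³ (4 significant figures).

S_x ≈ 9.187 in³

Break the section into simple shapes (no overlaps), measuring from the bottom-left corner of the bounding box.
Rectangular body: 4.2 × 2.2, A = 9.24 in², y = 1.1 in, Ī = 3.7268 in⁴.
Semicircular cap: semicircle r = 2.1, A = 6.92721 in², y = 3.09127 in, Ī = 2.13456 in⁴.
Centroid: ȳ = ΣA·y / ΣA = 1.9532 in.
Transfer each piece to the horizontal axis through the centroid using Ī + A·d² with d = y − 1.9532:
  rectangular body: d = -0.853204 in → contributes +10.4531 in⁴
  semicircular cap: d = 1.13806 in → contributes +11.1066 in⁴
Total I = 21.5597 in⁴.
Extreme fibre distance c = 2.3468 in; S = I/c = 9.18688 in³.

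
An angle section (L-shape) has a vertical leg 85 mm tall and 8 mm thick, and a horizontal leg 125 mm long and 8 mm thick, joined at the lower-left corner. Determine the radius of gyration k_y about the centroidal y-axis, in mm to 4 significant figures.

Treat the section as a set of non-overlapping primitives; coordinates are from the bounding-box lower-left.
Vertical leg: 8 × 85, A = 680 mm², x = 4 mm, Ī = 3626.67 mm⁴.
Horizontal leg (remainder): 117 × 8, A = 936 mm², x = 66.5 mm, Ī = 1 067 742 mm⁴.
Centroid: x̄ = ΣA·x / ΣA = 40.2005 mm.
Transfer each piece to the centroidal y-axis using Ī + A·d² with d = x − 40.2005:
  vertical leg: d = -36.2005 mm → contributes +894 750 mm⁴
  horizontal leg (remainder): d = 26.2995 mm → contributes +1 715 139 mm⁴
Total I = 2 609 890 mm⁴.
Radius of gyration: k = √(I/A) = √(2 609 890 / 1 616) = 40.1874 mm.

k_y ≈ 40.19 mm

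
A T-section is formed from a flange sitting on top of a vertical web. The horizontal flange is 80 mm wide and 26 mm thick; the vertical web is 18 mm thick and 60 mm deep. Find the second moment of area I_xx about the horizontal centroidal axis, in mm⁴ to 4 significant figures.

I_xx ≈ 1.756 × 10⁶ mm⁴

Break the section into simple shapes (no overlaps), measuring from the bottom-left corner of the bounding box.
Flange: 80 × 26, A = 2 080 mm², y = 73 mm, Ī = 117 173 mm⁴.
Web: 18 × 60, A = 1 080 mm², y = 30 mm, Ī = 324 000 mm⁴.
Centroid: ȳ = ΣA·y / ΣA = 58.3038 mm.
Transfer each piece to the horizontal centroidal axis using Ī + A·d² with d = y − 58.3038:
  flange: d = 14.6962 mm → contributes +566 408 mm⁴
  web: d = -28.3038 mm → contributes +1 189 193 mm⁴
Total I = 1 755 602 mm⁴.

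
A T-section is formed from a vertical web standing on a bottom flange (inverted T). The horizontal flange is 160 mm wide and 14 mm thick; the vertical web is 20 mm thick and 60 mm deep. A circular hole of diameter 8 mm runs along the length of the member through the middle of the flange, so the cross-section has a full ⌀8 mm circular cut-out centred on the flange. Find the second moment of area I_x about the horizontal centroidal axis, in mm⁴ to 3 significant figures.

Split into non-overlapping primitives; take the origin at the lower-left of the bounding box.
Flange: 160 × 14, A = 2 240 mm², y = 7 mm, Ī = 36 587 mm⁴.
Web: 20 × 60, A = 1 200 mm², y = 44 mm, Ī = 360 000 mm⁴.
Hole (subtracted): ⌀8, A = 50.265 mm², y = 7 mm, Ī = 201.06 mm⁴.
Centroid: ȳ = ΣA·y / ΣA = 20.098 mm.
Transfer each piece to the horizontal centroidal axis using Ī + A·d² with d = y − 20.098:
  flange: d = -13.098 mm → contributes +420 897 mm⁴
  web: d = 23.902 mm → contributes +1 045 545 mm⁴
  hole: d = -13.098 mm → contributes −8 825 mm⁴
Total I = 1 457 618 mm⁴.

I_x ≈ 1.46 × 10⁶ mm⁴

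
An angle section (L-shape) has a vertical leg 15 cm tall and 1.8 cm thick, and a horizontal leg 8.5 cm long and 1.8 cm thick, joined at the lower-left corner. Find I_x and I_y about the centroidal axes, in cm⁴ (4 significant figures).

I_x ≈ 872.6 cm⁴, I_y ≈ 203.0 cm⁴

Decompose the section into non-overlapping parts with the origin at the bottom-left of its bounding rectangle.
Vertical leg: 1.8 × 15, A = 27 cm², y = 7.5 cm, Ī = 506.25 cm⁴.
Horizontal leg (remainder): 6.7 × 1.8, A = 12.06 cm², y = 0.9 cm, Ī = 3.2562 cm⁴.
Centroid: ȳ = ΣA·y / ΣA = 5.46221 cm.
Transfer each piece to the centroidal x-axis using Ī + A·d² with d = y − 5.46221:
  vertical leg: d = 2.03779 cm → contributes +618.37 cm⁴
  horizontal leg (remainder): d = -4.56221 cm → contributes +254.27 cm⁴
Total I = 872.64 cm⁴.
For the y-axis: x̄ = 2.21221 cm.
Repeating about the centroidal y-axis gives I_y = 202.981 cm⁴.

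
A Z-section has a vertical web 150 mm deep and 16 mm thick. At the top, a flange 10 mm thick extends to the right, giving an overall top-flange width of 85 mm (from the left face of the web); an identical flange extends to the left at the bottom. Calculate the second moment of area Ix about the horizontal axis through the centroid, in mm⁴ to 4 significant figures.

Treat the section as a set of non-overlapping primitives; coordinates are from the bounding-box lower-left.
Web: 16 × 150, A = 2 400 mm², y = 75 mm, Ī = 4 500 000 mm⁴.
Top flange (beyond web): 69 × 10, A = 690 mm², y = 145 mm, Ī = 5 750 mm⁴.
Bottom flange (beyond web): 69 × 10, A = 690 mm², y = 5 mm, Ī = 5 750 mm⁴.
Centroid: ȳ = ΣA·y / ΣA = 75 mm.
Transfer each piece to the horizontal axis through the centroid using Ī + A·d² with d = y − 75:
  web: d = 0 mm → contributes +4 500 000 mm⁴
  top flange (beyond web): d = 70 mm → contributes +3 386 750 mm⁴
  bottom flange (beyond web): d = -70 mm → contributes +3 386 750 mm⁴
Total I = 11 273 500 mm⁴.

Ix ≈ 1.127 × 10⁷ mm⁴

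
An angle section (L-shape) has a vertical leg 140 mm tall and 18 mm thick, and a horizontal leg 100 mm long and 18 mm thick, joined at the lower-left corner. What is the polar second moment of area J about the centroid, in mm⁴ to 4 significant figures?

Split into non-overlapping primitives; take the origin at the lower-left of the bounding box.
Vertical leg: 18 × 140, A = 2 520 mm², y = 70 mm, Ī = 4 116 000 mm⁴.
Horizontal leg (remainder): 82 × 18, A = 1 476 mm², y = 9 mm, Ī = 39 852 mm⁴.
Centroid: ȳ = ΣA·y / ΣA = 47.4685 mm.
Transfer each piece to the centroidal x-axis using Ī + A·d² with d = y − 47.4685:
  vertical leg: d = 22.5315 mm → contributes +5 395 328 mm⁴
  horizontal leg (remainder): d = -38.4685 mm → contributes +2 224 071 mm⁴
Total I = 7 619 399 mm⁴.
For the y-axis: x̄ = 27.4685 mm.
Repeating about the centroidal y-axis gives I_y = 3 222 119 mm⁴.
Polar second moment: J = I_x + I_y = 10 841 518 mm⁴.

J ≈ 1.084 × 10⁷ mm⁴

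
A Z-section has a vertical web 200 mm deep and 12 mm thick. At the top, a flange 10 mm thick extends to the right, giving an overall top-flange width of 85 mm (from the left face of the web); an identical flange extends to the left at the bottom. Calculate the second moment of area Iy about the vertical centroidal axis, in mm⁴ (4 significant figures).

Iy ≈ 3.314 × 10⁶ mm⁴

Break the section into simple shapes (no overlaps), measuring from the bottom-left corner of the bounding box.
Web: 12 × 200, A = 2 400 mm², x = 79 mm, Ī = 28 800 mm⁴.
Top flange (beyond web): 73 × 10, A = 730 mm², x = 121.5 mm, Ī = 324 181 mm⁴.
Bottom flange (beyond web): 73 × 10, A = 730 mm², x = 36.5 mm, Ī = 324 181 mm⁴.
Centroid: x̄ = ΣA·x / ΣA = 79 mm.
Transfer each piece to the vertical centroidal axis using Ī + A·d² with d = x − 79:
  web: d = 0 mm → contributes +28 800 mm⁴
  top flange (beyond web): d = 42.5 mm → contributes +1 642 743 mm⁴
  bottom flange (beyond web): d = -42.5 mm → contributes +1 642 743 mm⁴
Total I = 3 314 287 mm⁴.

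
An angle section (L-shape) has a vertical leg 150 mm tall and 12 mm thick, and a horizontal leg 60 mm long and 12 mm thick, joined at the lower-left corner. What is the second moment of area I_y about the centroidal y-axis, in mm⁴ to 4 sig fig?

I_y ≈ 5.249 × 10⁵ mm⁴

Decompose the section into non-overlapping parts with the origin at the bottom-left of its bounding rectangle.
Vertical leg: 12 × 150, A = 1 800 mm², x = 6 mm, Ī = 21 600 mm⁴.
Horizontal leg (remainder): 48 × 12, A = 576 mm², x = 36 mm, Ī = 110 592 mm⁴.
Centroid: x̄ = ΣA·x / ΣA = 13.2727 mm.
Transfer each piece to the centroidal y-axis using Ī + A·d² with d = x − 13.2727:
  vertical leg: d = -7.27273 mm → contributes +116 807 mm⁴
  horizontal leg (remainder): d = 22.7273 mm → contributes +408 113 mm⁴
Total I = 524 919 mm⁴.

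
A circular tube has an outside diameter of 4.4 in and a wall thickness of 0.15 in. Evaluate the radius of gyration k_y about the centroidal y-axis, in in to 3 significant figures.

k_y ≈ 1.50 in

Treat the section as a set of non-overlapping primitives; coordinates are from the bounding-box lower-left.
Outer circle: ⌀4.4, A = 15.205 in², x = 2.2 in, Ī = 18.398 in⁴.
Bore (subtracted): ⌀4.1, A = 13.203 in², x = 2.2 in, Ī = 13.871 in⁴.
By symmetry the centroid is at mid-width, x̄ = 2.2 in.
All pieces are centred on the centroidal y-axis, so I = ΣĪ (holes subtracted) = 4.5275 in⁴.
Radius of gyration: k = √(I/A) = √(4.5275 / 2.0028) = 1.5035 in.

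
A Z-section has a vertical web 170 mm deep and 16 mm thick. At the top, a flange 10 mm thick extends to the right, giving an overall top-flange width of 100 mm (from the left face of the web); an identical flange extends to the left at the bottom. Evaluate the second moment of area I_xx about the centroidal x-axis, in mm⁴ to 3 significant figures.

I_xx ≈ 1.73 × 10⁷ mm⁴

Treat the section as a set of non-overlapping primitives; coordinates are from the bounding-box lower-left.
Web: 16 × 170, A = 2 720 mm², y = 85 mm, Ī = 6 550 667 mm⁴.
Top flange (beyond web): 84 × 10, A = 840 mm², y = 165 mm, Ī = 7 000 mm⁴.
Bottom flange (beyond web): 84 × 10, A = 840 mm², y = 5 mm, Ī = 7 000 mm⁴.
Centroid: ȳ = ΣA·y / ΣA = 85 mm.
Transfer each piece to the centroidal x-axis using Ī + A·d² with d = y − 85:
  web: d = 0 mm → contributes +6 550 667 mm⁴
  top flange (beyond web): d = 80 mm → contributes +5 383 000 mm⁴
  bottom flange (beyond web): d = -80 mm → contributes +5 383 000 mm⁴
Total I = 17 316 667 mm⁴.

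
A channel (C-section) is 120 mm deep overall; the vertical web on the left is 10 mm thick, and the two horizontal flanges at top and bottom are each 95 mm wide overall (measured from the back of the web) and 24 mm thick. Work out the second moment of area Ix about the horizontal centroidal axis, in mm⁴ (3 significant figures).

Break the section into simple shapes (no overlaps), measuring from the bottom-left corner of the bounding box.
Web: 10 × 120, A = 1 200 mm², y = 60 mm, Ī = 1 440 000 mm⁴.
Top flange (beyond web): 85 × 24, A = 2 040 mm², y = 108 mm, Ī = 97 920 mm⁴.
Bottom flange (beyond web): 85 × 24, A = 2 040 mm², y = 12 mm, Ī = 97 920 mm⁴.
By symmetry the centroid is at mid-height, ȳ = 60 mm.
Transfer each piece to the horizontal centroidal axis using Ī + A·d² with d = y − 60:
  web: d = 0 mm → contributes +1 440 000 mm⁴
  top flange (beyond web): d = 48 mm → contributes +4 798 080 mm⁴
  bottom flange (beyond web): d = -48 mm → contributes +4 798 080 mm⁴
Total I = 11 036 160 mm⁴.

Ix ≈ 1.10 × 10⁷ mm⁴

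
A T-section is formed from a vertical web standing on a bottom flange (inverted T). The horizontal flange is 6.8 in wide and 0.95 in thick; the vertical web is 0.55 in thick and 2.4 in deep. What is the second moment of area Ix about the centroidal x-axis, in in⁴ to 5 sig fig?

Decompose the section into non-overlapping parts with the origin at the bottom-left of its bounding rectangle.
Flange: 6.8 × 0.95, A = 6.46 in², y = 0.475 in, Ī = 0.4858458 in⁴.
Web: 0.55 × 2.4, A = 1.32 in², y = 2.15 in, Ī = 0.6336 in⁴.
Centroid: ȳ = ΣA·y / ΣA = 0.7591902 in.
Transfer each piece to the centroidal x-axis using Ī + A·d² with d = y − 0.7591902:
  flange: d = -0.2841902 in → contributes +1.007582 in⁴
  web: d = 1.39081 in → contributes +3.186944 in⁴
Total I = 4.194526 in⁴.

Ix ≈ 4.1945 in⁴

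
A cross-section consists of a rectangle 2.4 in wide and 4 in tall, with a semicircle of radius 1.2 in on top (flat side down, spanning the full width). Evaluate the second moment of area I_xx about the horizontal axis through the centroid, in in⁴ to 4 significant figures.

I_xx ≈ 24.55 in⁴

Treat the section as a set of non-overlapping primitives; coordinates are from the bounding-box lower-left.
Rectangular body: 2.4 × 4, A = 9.6 in², y = 2 in, Ī = 12.8 in⁴.
Semicircular cap: semicircle r = 1.2, A = 2.26195 in², y = 4.5093 in, Ī = 0.227592 in⁴.
Centroid: ȳ = ΣA·y / ΣA = 2.4785 in.
Transfer each piece to the horizontal axis through the centroid using Ī + A·d² with d = y − 2.4785:
  rectangular body: d = -0.478496 in → contributes +14.998 in⁴
  semicircular cap: d = 2.0308 in → contributes +9.5562 in⁴
Total I = 24.5542 in⁴.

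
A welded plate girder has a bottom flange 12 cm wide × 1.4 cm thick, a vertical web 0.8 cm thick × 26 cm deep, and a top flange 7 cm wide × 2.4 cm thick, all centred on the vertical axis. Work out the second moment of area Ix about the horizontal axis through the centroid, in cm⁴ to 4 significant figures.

Break the section into simple shapes (no overlaps), measuring from the bottom-left corner of the bounding box.
Bottom plate: 12 × 1.4, A = 16.8 cm², y = 0.7 cm, Ī = 2.744 cm⁴.
Web plate: 0.8 × 26, A = 20.8 cm², y = 14.4 cm, Ī = 1171.73 cm⁴.
Top plate: 7 × 2.4, A = 16.8 cm², y = 28.6 cm, Ī = 8.064 cm⁴.
Centroid: ȳ = ΣA·y / ΣA = 14.5544 cm.
Transfer each piece to the horizontal axis through the centroid using Ī + A·d² with d = y − 14.5544:
  bottom plate: d = -13.8544 cm → contributes +3227.42 cm⁴
  web plate: d = -0.154412 cm → contributes +1172.23 cm⁴
  top plate: d = 14.0456 cm → contributes +3322.34 cm⁴
Total I = 7721.99 cm⁴.

Ix ≈ 7722 cm⁴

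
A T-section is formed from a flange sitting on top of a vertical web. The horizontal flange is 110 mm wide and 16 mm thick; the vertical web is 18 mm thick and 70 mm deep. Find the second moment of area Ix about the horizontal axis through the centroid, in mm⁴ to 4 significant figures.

Treat the section as a set of non-overlapping primitives; coordinates are from the bounding-box lower-left.
Flange: 110 × 16, A = 1 760 mm², y = 78 mm, Ī = 37546.7 mm⁴.
Web: 18 × 70, A = 1 260 mm², y = 35 mm, Ī = 514 500 mm⁴.
Centroid: ȳ = ΣA·y / ΣA = 60.0596 mm.
Transfer each piece to the horizontal axis through the centroid using Ī + A·d² with d = y − 60.0596:
  flange: d = 17.9404 mm → contributes +604 016 mm⁴
  web: d = -25.0596 mm → contributes +1 305 759 mm⁴
Total I = 1 909 776 mm⁴.

Ix ≈ 1.910 × 10⁶ mm⁴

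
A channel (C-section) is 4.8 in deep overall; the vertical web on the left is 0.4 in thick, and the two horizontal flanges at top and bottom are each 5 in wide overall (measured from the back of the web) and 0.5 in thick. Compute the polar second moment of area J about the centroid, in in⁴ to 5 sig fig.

J ≈ 41.649 in⁴

Decompose the section into non-overlapping parts with the origin at the bottom-left of its bounding rectangle.
Web: 0.4 × 4.8, A = 1.92 in², y = 2.4 in, Ī = 3.6864 in⁴.
Top flange (beyond web): 4.6 × 0.5, A = 2.3 in², y = 4.55 in, Ī = 0.04791667 in⁴.
Bottom flange (beyond web): 4.6 × 0.5, A = 2.3 in², y = 0.25 in, Ī = 0.04791667 in⁴.
By symmetry the centroid is at mid-height, ȳ = 2.4 in.
Transfer each piece to the centroidal x-axis using Ī + A·d² with d = y − 2.4:
  web: d = 0 in → contributes +3.6864 in⁴
  top flange (beyond web): d = 2.15 in → contributes +10.67967 in⁴
  bottom flange (beyond web): d = -2.15 in → contributes +10.67967 in⁴
Total I = 25.04573 in⁴.
For the y-axis: x̄ = 1.963804 in.
Repeating about the centroidal y-axis gives I_y = 16.60319 in⁴.
Polar second moment: J = I_x + I_y = 41.64892 in⁴.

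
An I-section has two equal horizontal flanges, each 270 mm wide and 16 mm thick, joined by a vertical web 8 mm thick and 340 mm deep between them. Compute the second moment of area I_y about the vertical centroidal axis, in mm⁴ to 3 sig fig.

I_y ≈ 5.25 × 10⁷ mm⁴

Treat the section as a set of non-overlapping primitives; coordinates are from the bounding-box lower-left.
Bottom flange: 270 × 16, A = 4 320 mm², x = 135 mm, Ī = 26 244 000 mm⁴.
Web: 8 × 340, A = 2 720 mm², x = 135 mm, Ī = 14 507 mm⁴.
Top flange: 270 × 16, A = 4 320 mm², x = 135 mm, Ī = 26 244 000 mm⁴.
By symmetry the centroid is at mid-width, x̄ = 135 mm.
All pieces are centred on the vertical centroidal axis, so I = ΣĪ = 52 502 507 mm⁴.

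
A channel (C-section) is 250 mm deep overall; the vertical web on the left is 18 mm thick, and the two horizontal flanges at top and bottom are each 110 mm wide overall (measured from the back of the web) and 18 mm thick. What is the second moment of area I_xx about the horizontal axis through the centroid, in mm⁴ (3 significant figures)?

I_xx ≈ 6.81 × 10⁷ mm⁴

Break the section into simple shapes (no overlaps), measuring from the bottom-left corner of the bounding box.
Web: 18 × 250, A = 4 500 mm², y = 125 mm, Ī = 23 437 500 mm⁴.
Top flange (beyond web): 92 × 18, A = 1 656 mm², y = 241 mm, Ī = 44 712 mm⁴.
Bottom flange (beyond web): 92 × 18, A = 1 656 mm², y = 9 mm, Ī = 44 712 mm⁴.
By symmetry the centroid is at mid-height, ȳ = 125 mm.
Transfer each piece to the horizontal axis through the centroid using Ī + A·d² with d = y − 125:
  web: d = 0 mm → contributes +23 437 500 mm⁴
  top flange (beyond web): d = 116 mm → contributes +22 327 848 mm⁴
  bottom flange (beyond web): d = -116 mm → contributes +22 327 848 mm⁴
Total I = 68 093 196 mm⁴.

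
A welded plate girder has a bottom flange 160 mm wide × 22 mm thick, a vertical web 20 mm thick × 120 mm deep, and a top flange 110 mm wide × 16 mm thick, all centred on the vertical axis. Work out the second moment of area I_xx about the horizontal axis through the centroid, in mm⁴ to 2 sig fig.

I_xx ≈ 2.7 × 10⁷ mm⁴

Break the section into simple shapes (no overlaps), measuring from the bottom-left corner of the bounding box.
Bottom plate: 160 × 22, A = 3 520 mm², y = 11 mm, Ī = 141 973 mm⁴.
Web plate: 20 × 120, A = 2 400 mm², y = 82 mm, Ī = 2 880 000 mm⁴.
Top plate: 110 × 16, A = 1 760 mm², y = 150 mm, Ī = 37 547 mm⁴.
Centroid: ȳ = ΣA·y / ΣA = 65.04 mm.
Transfer each piece to the horizontal axis through the centroid using Ī + A·d² with d = y − 65.04:
  bottom plate: d = -54.04 mm → contributes +10 422 139 mm⁴
  web plate: d = 16.96 mm → contributes +3 570 204 mm⁴
  top plate: d = 84.96 mm → contributes +12 741 083 mm⁴
Total I = 26 733 427 mm⁴.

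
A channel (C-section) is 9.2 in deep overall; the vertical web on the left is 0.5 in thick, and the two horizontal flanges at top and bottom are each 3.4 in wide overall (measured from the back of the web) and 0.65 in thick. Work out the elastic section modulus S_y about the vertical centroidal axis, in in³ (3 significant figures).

Split into non-overlapping primitives; take the origin at the lower-left of the bounding box.
Web: 0.5 × 9.2, A = 4.6 in², x = 0.25 in, Ī = 0.095833 in⁴.
Top flange (beyond web): 2.9 × 0.65, A = 1.885 in², x = 1.95 in, Ī = 1.3211 in⁴.
Bottom flange (beyond web): 2.9 × 0.65, A = 1.885 in², x = 1.95 in, Ī = 1.3211 in⁴.
Centroid: x̄ = ΣA·x / ΣA = 1.0157 in.
Transfer each piece to the vertical centroidal axis using Ī + A·d² with d = x − 1.0157:
  web: d = -0.76571 in → contributes +2.7929 in⁴
  top flange (beyond web): d = 0.93429 in → contributes +2.9665 in⁴
  bottom flange (beyond web): d = 0.93429 in → contributes +2.9665 in⁴
Total I = 8.7258 in⁴.
Extreme fibre distance c = 2.3843 in; S = I/c = 3.6597 in³.

S_y ≈ 3.66 in³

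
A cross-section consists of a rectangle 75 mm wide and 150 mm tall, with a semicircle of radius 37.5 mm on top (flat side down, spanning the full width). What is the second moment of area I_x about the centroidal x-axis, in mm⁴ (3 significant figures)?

Treat the section as a set of non-overlapping primitives; coordinates are from the bounding-box lower-left.
Rectangular body: 75 × 150, A = 11 250 mm², y = 75 mm, Ī = 21 093 750 mm⁴.
Semicircular cap: semicircle r = 37.5, A = 2208.9 mm², y = 165.92 mm, Ī = 217 049 mm⁴.
Centroid: ȳ = ΣA·y / ΣA = 89.921 mm.
Transfer each piece to the centroidal x-axis using Ī + A·d² with d = y − 89.921:
  rectangular body: d = -14.921 mm → contributes +23 598 544 mm⁴
  semicircular cap: d = 75.994 mm → contributes +12 973 857 mm⁴
Total I = 36 572 401 mm⁴.

I_x ≈ 3.66 × 10⁷ mm⁴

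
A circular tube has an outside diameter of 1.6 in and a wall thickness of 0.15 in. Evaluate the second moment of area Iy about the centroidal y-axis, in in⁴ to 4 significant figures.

Treat the section as a set of non-overlapping primitives; coordinates are from the bounding-box lower-left.
Outer circle: ⌀1.6, A = 2.01062 in², x = 0.8 in, Ī = 0.321699 in⁴.
Bore (subtracted): ⌀1.3, A = 1.32732 in², x = 0.8 in, Ī = 0.140198 in⁴.
By symmetry the centroid is at mid-width, x̄ = 0.8 in.
All pieces are centred on the centroidal y-axis, so I = ΣĪ (holes subtracted) = 0.181501 in⁴.

Iy ≈ 0.1815 in⁴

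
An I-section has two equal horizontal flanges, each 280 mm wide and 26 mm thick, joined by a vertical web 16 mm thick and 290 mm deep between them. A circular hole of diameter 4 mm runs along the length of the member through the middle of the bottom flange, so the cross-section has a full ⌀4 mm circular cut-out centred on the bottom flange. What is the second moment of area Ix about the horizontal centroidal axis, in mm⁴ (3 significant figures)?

Ix ≈ 3.97 × 10⁸ mm⁴

Decompose the section into non-overlapping parts with the origin at the bottom-left of its bounding rectangle.
Bottom flange: 280 × 26, A = 7 280 mm², y = 13 mm, Ī = 410 107 mm⁴.
Web: 16 × 290, A = 4 640 mm², y = 171 mm, Ī = 32 518 667 mm⁴.
Top flange: 280 × 26, A = 7 280 mm², y = 329 mm, Ī = 410 107 mm⁴.
Hole (subtracted): ⌀4, A = 12.566 mm², y = 13 mm, Ī = 12.566 mm⁴.
Centroid: ȳ = ΣA·y / ΣA = 171.1 mm.
Transfer each piece to the horizontal centroidal axis using Ī + A·d² with d = y − 171.1:
  bottom flange: d = -158.1 mm → contributes +182 386 155 mm⁴
  web: d = -0.10348 mm → contributes +32 518 716 mm⁴
  top flange: d = 157.9 mm → contributes +181 910 054 mm⁴
  hole: d = -158.1 mm → contributes −314 130 mm⁴
Total I = 396 500 795 mm⁴.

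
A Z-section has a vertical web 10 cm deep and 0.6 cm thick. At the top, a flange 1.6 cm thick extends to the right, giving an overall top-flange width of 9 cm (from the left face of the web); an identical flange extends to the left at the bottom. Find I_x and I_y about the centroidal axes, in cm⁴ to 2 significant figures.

Break the section into simple shapes (no overlaps), measuring from the bottom-left corner of the bounding box.
Web: 0.6 × 10, A = 6 cm², y = 5 cm, Ī = 50 cm⁴.
Top flange (beyond web): 8.4 × 1.6, A = 13.44 cm², y = 9.2 cm, Ī = 2.867 cm⁴.
Bottom flange (beyond web): 8.4 × 1.6, A = 13.44 cm², y = 0.8 cm, Ī = 2.867 cm⁴.
Centroid: ȳ = ΣA·y / ΣA = 5 cm.
Transfer each piece to the centroidal x-axis using Ī + A·d² with d = y − 5:
  web: d = 0 cm → contributes +50 cm⁴
  top flange (beyond web): d = 4.2 cm → contributes +239.9 cm⁴
  bottom flange (beyond web): d = -4.2 cm → contributes +239.9 cm⁴
Total I = 529.9 cm⁴.
For the y-axis: x̄ = 8.7 cm.
Repeating about the centroidal y-axis gives I_y = 702.6 cm⁴.

I_x ≈ 530 cm⁴, I_y ≈ 700 cm⁴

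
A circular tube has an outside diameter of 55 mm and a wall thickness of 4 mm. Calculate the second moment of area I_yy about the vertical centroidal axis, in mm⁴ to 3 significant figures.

Break the section into simple shapes (no overlaps), measuring from the bottom-left corner of the bounding box.
Outer circle: ⌀55, A = 2375.8 mm², x = 27.5 mm, Ī = 449 180 mm⁴.
Bore (subtracted): ⌀47, A = 1734.9 mm², x = 27.5 mm, Ī = 239 531 mm⁴.
By symmetry the centroid is at mid-width, x̄ = 27.5 mm.
All pieces are centred on the vertical centroidal axis, so I = ΣĪ (holes subtracted) = 209 649 mm⁴.

I_yy ≈ 2.10 × 10⁵ mm⁴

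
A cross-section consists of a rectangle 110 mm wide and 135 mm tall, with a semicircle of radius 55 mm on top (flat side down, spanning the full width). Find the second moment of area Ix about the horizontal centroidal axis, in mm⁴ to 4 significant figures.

Ix ≈ 5.326 × 10⁷ mm⁴

Decompose the section into non-overlapping parts with the origin at the bottom-left of its bounding rectangle.
Rectangular body: 110 × 135, A = 14 850 mm², y = 67.5 mm, Ī = 22 553 438 mm⁴.
Semicircular cap: semicircle r = 55, A = 4751.66 mm², y = 158.343 mm, Ī = 1 004 345 mm⁴.
Centroid: ȳ = ΣA·y / ΣA = 89.5213 mm.
Transfer each piece to the horizontal centroidal axis using Ī + A·d² with d = y − 89.5213:
  rectangular body: d = -22.0213 mm → contributes +29 754 749 mm⁴
  semicircular cap: d = 68.8214 mm → contributes +23 510 060 mm⁴
Total I = 53 264 809 mm⁴.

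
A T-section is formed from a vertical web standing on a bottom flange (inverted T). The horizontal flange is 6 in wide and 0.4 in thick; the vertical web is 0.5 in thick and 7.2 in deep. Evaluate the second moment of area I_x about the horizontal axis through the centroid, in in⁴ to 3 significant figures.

I_x ≈ 36.4 in⁴

Split into non-overlapping primitives; take the origin at the lower-left of the bounding box.
Flange: 6 × 0.4, A = 2.4 in², y = 0.2 in, Ī = 0.032 in⁴.
Web: 0.5 × 7.2, A = 3.6 in², y = 4 in, Ī = 15.552 in⁴.
Centroid: ȳ = ΣA·y / ΣA = 2.48 in.
Transfer each piece to the horizontal axis through the centroid using Ī + A·d² with d = y − 2.48:
  flange: d = -2.28 in → contributes +12.508 in⁴
  web: d = 1.52 in → contributes +23.869 in⁴
Total I = 36.378 in⁴.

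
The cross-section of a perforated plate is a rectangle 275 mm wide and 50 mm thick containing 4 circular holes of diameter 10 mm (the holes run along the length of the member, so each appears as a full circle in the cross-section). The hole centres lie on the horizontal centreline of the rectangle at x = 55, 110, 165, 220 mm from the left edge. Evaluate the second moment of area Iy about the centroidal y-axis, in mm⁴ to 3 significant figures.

Break the section into simple shapes (no overlaps), measuring from the bottom-left corner of the bounding box.
Plate: 275 × 50, A = 13 750 mm², x = 137.5 mm, Ī = 86 653 646 mm⁴.
Hole 1 (subtracted): ⌀10, A = 78.54 mm², x = 55 mm, Ī = 490.87 mm⁴.
Hole 2 (subtracted): ⌀10, A = 78.54 mm², x = 110 mm, Ī = 490.87 mm⁴.
Hole 3 (subtracted): ⌀10, A = 78.54 mm², x = 165 mm, Ī = 490.87 mm⁴.
Hole 4 (subtracted): ⌀10, A = 78.54 mm², x = 220 mm, Ī = 490.87 mm⁴.
By symmetry the centroid is at mid-width, x̄ = 137.5 mm.
Transfer each piece to the centroidal y-axis using Ī + A·d² with d = x − 137.5:
  plate: d = 0 mm → contributes +86 653 646 mm⁴
  hole 1: d = -82.5 mm → contributes −535 052 mm⁴
  hole 2: d = -27.5 mm → contributes −59 887 mm⁴
  hole 3: d = 27.5 mm → contributes −59 887 mm⁴
  hole 4: d = 82.5 mm → contributes −535 052 mm⁴
Total I = 85 463 768 mm⁴.

Iy ≈ 8.55 × 10⁷ mm⁴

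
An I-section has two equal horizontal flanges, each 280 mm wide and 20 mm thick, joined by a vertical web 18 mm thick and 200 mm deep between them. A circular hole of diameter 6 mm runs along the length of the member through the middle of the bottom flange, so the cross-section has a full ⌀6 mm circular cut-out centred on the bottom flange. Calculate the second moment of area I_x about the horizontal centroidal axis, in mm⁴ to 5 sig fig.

Decompose the section into non-overlapping parts with the origin at the bottom-left of its bounding rectangle.
Bottom flange: 280 × 20, A = 5 600 mm², y = 10 mm, Ī = 186666.7 mm⁴.
Web: 18 × 200, A = 3 600 mm², y = 120 mm, Ī = 12 000 000 mm⁴.
Top flange: 280 × 20, A = 5 600 mm², y = 230 mm, Ī = 186666.7 mm⁴.
Hole (subtracted): ⌀6, A = 28.27433 mm², y = 10 mm, Ī = 63.61725 mm⁴.
Centroid: ȳ = ΣA·y / ΣA = 120.2105 mm.
Transfer each piece to the horizontal centroidal axis using Ī + A·d² with d = y − 120.2105:
  bottom flange: d = -110.2105 mm → contributes +68 206 312 mm⁴
  web: d = -0.2105493 mm → contributes +12 000 160 mm⁴
  top flange: d = 109.7895 mm → contributes +67 687 518 mm⁴
  hole: d = -110.2105 mm → contributes −343 494 mm⁴
Total I = 147 550 495 mm⁴.

I_x ≈ 1.4755 × 10⁸ mm⁴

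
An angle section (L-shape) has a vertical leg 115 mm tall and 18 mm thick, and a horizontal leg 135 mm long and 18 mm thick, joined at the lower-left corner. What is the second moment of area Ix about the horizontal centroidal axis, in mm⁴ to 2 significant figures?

Ix ≈ 4.8 × 10⁶ mm⁴

Break the section into simple shapes (no overlaps), measuring from the bottom-left corner of the bounding box.
Vertical leg: 18 × 115, A = 2 070 mm², y = 57.5 mm, Ī = 2 281 313 mm⁴.
Horizontal leg (remainder): 117 × 18, A = 2 106 mm², y = 9 mm, Ī = 56 862 mm⁴.
Centroid: ȳ = ΣA·y / ΣA = 33.04 mm.
Transfer each piece to the horizontal centroidal axis using Ī + A·d² with d = y − 33.04:
  vertical leg: d = 24.46 mm → contributes +3 519 680 mm⁴
  horizontal leg (remainder): d = -24.04 mm → contributes +1 274 061 mm⁴
Total I = 4 793 741 mm⁴.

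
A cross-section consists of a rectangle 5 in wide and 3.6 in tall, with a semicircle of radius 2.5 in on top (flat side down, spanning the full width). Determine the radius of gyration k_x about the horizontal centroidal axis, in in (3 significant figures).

k_x ≈ 1.65 in

Split into non-overlapping primitives; take the origin at the lower-left of the bounding box.
Rectangular body: 5 × 3.6, A = 18 in², y = 1.8 in, Ī = 19.44 in⁴.
Semicircular cap: semicircle r = 2.5, A = 9.8175 in², y = 4.661 in, Ī = 4.2874 in⁴.
Centroid: ȳ = ΣA·y / ΣA = 2.8097 in.
Transfer each piece to the horizontal centroidal axis using Ī + A·d² with d = y − 2.8097:
  rectangular body: d = -1.0097 in → contributes +37.792 in⁴
  semicircular cap: d = 1.8513 in → contributes +37.935 in⁴
Total I = 75.727 in⁴.
Radius of gyration: k = √(I/A) = √(75.727 / 27.817) = 1.6499 in.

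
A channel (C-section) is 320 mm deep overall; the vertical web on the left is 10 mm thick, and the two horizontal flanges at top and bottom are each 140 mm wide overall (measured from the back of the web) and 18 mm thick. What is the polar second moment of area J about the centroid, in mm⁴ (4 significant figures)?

J ≈ 1.501 × 10⁸ mm⁴

Treat the section as a set of non-overlapping primitives; coordinates are from the bounding-box lower-left.
Web: 10 × 320, A = 3 200 mm², y = 160 mm, Ī = 27 306 667 mm⁴.
Top flange (beyond web): 130 × 18, A = 2 340 mm², y = 311 mm, Ī = 63 180 mm⁴.
Bottom flange (beyond web): 130 × 18, A = 2 340 mm², y = 9 mm, Ī = 63 180 mm⁴.
By symmetry the centroid is at mid-height, ȳ = 160 mm.
Transfer each piece to the centroidal x-axis using Ī + A·d² with d = y − 160:
  web: d = 0 mm → contributes +27 306 667 mm⁴
  top flange (beyond web): d = 151 mm → contributes +53 417 520 mm⁴
  bottom flange (beyond web): d = -151 mm → contributes +53 417 520 mm⁴
Total I = 134 141 707 mm⁴.
For the y-axis: x̄ = 46.5736 mm.
Repeating about the centroidal y-axis gives I_y = 15 930 154 mm⁴.
Polar second moment: J = I_x + I_y = 150 071 861 mm⁴.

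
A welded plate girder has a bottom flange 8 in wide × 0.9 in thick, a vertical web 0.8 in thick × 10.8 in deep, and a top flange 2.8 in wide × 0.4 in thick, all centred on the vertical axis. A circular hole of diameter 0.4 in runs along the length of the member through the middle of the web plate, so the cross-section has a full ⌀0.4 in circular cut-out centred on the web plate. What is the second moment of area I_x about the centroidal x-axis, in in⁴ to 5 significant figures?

Split into non-overlapping primitives; take the origin at the lower-left of the bounding box.
Bottom plate: 8 × 0.9, A = 7.2 in², y = 0.45 in, Ī = 0.486 in⁴.
Web plate: 0.8 × 10.8, A = 8.64 in², y = 6.3 in, Ī = 83.9808 in⁴.
Top plate: 2.8 × 0.4, A = 1.12 in², y = 11.9 in, Ī = 0.01493333 in⁴.
Hole (subtracted): ⌀0.4, A = 0.1256637 in², y = 6.3 in, Ī = 0.001256637 in⁴.
Centroid: ȳ = ΣA·y / ΣA = 4.170543 in.
Transfer each piece to the centroidal x-axis using Ī + A·d² with d = y − 4.170543:
  bottom plate: d = -3.720543 in → contributes +100.1516 in⁴
  web plate: d = 2.129457 in → contributes +123.1596 in⁴
  top plate: d = 7.729457 in → contributes +66.92878 in⁴
  hole: d = 2.129457 in → contributes −0.5710898 in⁴
Total I = 289.6689 in⁴.

I_x ≈ 289.67 in⁴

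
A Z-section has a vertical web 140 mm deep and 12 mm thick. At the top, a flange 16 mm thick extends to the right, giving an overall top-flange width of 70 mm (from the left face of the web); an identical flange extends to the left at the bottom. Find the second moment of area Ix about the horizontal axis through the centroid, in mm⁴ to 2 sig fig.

Ix ≈ 9.9 × 10⁶ mm⁴

Split into non-overlapping primitives; take the origin at the lower-left of the bounding box.
Web: 12 × 140, A = 1 680 mm², y = 70 mm, Ī = 2 744 000 mm⁴.
Top flange (beyond web): 58 × 16, A = 928 mm², y = 132 mm, Ī = 19 797 mm⁴.
Bottom flange (beyond web): 58 × 16, A = 928 mm², y = 8 mm, Ī = 19 797 mm⁴.
Centroid: ȳ = ΣA·y / ΣA = 70 mm.
Transfer each piece to the horizontal axis through the centroid using Ī + A·d² with d = y − 70:
  web: d = 0 mm → contributes +2 744 000 mm⁴
  top flange (beyond web): d = 62 mm → contributes +3 587 029 mm⁴
  bottom flange (beyond web): d = -62 mm → contributes +3 587 029 mm⁴
Total I = 9 918 059 mm⁴.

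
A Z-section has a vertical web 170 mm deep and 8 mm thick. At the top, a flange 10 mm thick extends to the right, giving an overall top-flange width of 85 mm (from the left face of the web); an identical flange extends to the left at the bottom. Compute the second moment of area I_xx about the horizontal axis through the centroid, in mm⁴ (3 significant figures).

I_xx ≈ 1.31 × 10⁷ mm⁴

Treat the section as a set of non-overlapping primitives; coordinates are from the bounding-box lower-left.
Web: 8 × 170, A = 1 360 mm², y = 85 mm, Ī = 3 275 333 mm⁴.
Top flange (beyond web): 77 × 10, A = 770 mm², y = 165 mm, Ī = 6416.7 mm⁴.
Bottom flange (beyond web): 77 × 10, A = 770 mm², y = 5 mm, Ī = 6416.7 mm⁴.
Centroid: ȳ = ΣA·y / ΣA = 85 mm.
Transfer each piece to the horizontal axis through the centroid using Ī + A·d² with d = y − 85:
  web: d = 0 mm → contributes +3 275 333 mm⁴
  top flange (beyond web): d = 80 mm → contributes +4 934 417 mm⁴
  bottom flange (beyond web): d = -80 mm → contributes +4 934 417 mm⁴
Total I = 13 144 167 mm⁴.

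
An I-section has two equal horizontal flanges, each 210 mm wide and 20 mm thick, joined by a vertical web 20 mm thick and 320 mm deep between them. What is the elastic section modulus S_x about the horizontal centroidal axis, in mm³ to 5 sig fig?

Decompose the section into non-overlapping parts with the origin at the bottom-left of its bounding rectangle.
Bottom flange: 210 × 20, A = 4 200 mm², y = 10 mm, Ī = 140 000 mm⁴.
Web: 20 × 320, A = 6 400 mm², y = 180 mm, Ī = 54 613 333 mm⁴.
Top flange: 210 × 20, A = 4 200 mm², y = 350 mm, Ī = 140 000 mm⁴.
By symmetry the centroid is at mid-height, ȳ = 180 mm.
Transfer each piece to the horizontal centroidal axis using Ī + A·d² with d = y − 180:
  bottom flange: d = -170 mm → contributes +121 520 000 mm⁴
  web: d = 0 mm → contributes +54 613 333 mm⁴
  top flange: d = 170 mm → contributes +121 520 000 mm⁴
Total I = 297 653 333 mm⁴.
Extreme fibre distance c = 180 mm; S = I/c = 1 653 630 mm³.

S_x ≈ 1.6536 × 10⁶ mm³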